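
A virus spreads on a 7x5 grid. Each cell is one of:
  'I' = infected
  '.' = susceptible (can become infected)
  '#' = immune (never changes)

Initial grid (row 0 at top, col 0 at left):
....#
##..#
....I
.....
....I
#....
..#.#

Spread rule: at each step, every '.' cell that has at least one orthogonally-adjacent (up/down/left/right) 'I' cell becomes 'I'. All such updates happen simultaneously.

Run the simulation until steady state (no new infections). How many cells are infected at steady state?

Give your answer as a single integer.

Answer: 28

Derivation:
Step 0 (initial): 2 infected
Step 1: +4 new -> 6 infected
Step 2: +5 new -> 11 infected
Step 3: +7 new -> 18 infected
Step 4: +5 new -> 23 infected
Step 5: +3 new -> 26 infected
Step 6: +2 new -> 28 infected
Step 7: +0 new -> 28 infected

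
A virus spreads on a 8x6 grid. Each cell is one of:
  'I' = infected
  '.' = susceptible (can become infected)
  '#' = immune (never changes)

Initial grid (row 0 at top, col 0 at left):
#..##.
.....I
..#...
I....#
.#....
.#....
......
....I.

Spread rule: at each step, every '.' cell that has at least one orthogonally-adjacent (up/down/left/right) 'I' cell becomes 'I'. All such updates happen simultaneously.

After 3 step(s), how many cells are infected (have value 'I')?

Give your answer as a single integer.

Answer: 34

Derivation:
Step 0 (initial): 3 infected
Step 1: +9 new -> 12 infected
Step 2: +10 new -> 22 infected
Step 3: +12 new -> 34 infected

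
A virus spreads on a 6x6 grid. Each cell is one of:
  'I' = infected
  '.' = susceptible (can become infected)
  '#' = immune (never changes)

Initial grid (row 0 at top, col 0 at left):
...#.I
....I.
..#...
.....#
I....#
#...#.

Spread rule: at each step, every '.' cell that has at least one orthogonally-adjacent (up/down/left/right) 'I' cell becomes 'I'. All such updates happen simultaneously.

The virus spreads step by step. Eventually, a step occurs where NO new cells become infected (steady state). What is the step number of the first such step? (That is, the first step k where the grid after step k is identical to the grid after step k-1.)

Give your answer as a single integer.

Step 0 (initial): 3 infected
Step 1: +6 new -> 9 infected
Step 2: +8 new -> 17 infected
Step 3: +9 new -> 26 infected
Step 4: +3 new -> 29 infected
Step 5: +0 new -> 29 infected

Answer: 5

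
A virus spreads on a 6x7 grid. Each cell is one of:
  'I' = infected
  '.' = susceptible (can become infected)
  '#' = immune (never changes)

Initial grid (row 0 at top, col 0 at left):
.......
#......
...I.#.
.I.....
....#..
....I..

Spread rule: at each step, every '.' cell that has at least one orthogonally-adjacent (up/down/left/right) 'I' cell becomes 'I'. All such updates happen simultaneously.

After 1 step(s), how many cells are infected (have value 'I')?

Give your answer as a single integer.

Step 0 (initial): 3 infected
Step 1: +10 new -> 13 infected

Answer: 13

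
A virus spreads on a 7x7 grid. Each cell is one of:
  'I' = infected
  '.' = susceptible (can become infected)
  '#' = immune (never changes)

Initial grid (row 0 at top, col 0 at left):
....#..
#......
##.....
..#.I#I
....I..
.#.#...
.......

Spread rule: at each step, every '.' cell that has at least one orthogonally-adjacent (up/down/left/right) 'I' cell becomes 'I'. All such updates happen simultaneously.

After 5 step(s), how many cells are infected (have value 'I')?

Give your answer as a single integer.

Step 0 (initial): 3 infected
Step 1: +7 new -> 10 infected
Step 2: +8 new -> 18 infected
Step 3: +9 new -> 27 infected
Step 4: +6 new -> 33 infected
Step 5: +5 new -> 38 infected

Answer: 38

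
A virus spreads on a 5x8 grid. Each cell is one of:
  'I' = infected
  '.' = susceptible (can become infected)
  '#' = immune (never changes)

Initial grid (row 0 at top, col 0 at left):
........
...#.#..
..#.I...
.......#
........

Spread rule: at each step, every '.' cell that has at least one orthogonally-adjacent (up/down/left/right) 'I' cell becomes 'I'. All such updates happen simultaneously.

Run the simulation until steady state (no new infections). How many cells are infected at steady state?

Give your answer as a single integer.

Answer: 36

Derivation:
Step 0 (initial): 1 infected
Step 1: +4 new -> 5 infected
Step 2: +5 new -> 10 infected
Step 3: +8 new -> 18 infected
Step 4: +6 new -> 24 infected
Step 5: +7 new -> 31 infected
Step 6: +4 new -> 35 infected
Step 7: +1 new -> 36 infected
Step 8: +0 new -> 36 infected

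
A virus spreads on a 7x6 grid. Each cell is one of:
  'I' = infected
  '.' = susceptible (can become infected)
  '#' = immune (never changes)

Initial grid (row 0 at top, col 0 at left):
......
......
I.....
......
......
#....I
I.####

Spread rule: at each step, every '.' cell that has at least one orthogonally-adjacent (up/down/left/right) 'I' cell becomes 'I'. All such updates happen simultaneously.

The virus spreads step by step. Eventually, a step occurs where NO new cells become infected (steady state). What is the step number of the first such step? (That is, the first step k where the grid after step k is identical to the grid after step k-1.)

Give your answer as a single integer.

Answer: 7

Derivation:
Step 0 (initial): 3 infected
Step 1: +6 new -> 9 infected
Step 2: +9 new -> 18 infected
Step 3: +9 new -> 27 infected
Step 4: +6 new -> 33 infected
Step 5: +3 new -> 36 infected
Step 6: +1 new -> 37 infected
Step 7: +0 new -> 37 infected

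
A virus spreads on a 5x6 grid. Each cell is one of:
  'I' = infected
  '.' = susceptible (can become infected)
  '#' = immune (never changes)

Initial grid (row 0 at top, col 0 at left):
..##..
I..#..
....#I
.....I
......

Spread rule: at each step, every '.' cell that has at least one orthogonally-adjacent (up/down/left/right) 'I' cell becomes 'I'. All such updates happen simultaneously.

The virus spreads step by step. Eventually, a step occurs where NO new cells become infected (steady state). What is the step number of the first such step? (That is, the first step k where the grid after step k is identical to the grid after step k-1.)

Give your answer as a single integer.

Step 0 (initial): 3 infected
Step 1: +6 new -> 9 infected
Step 2: +8 new -> 17 infected
Step 3: +7 new -> 24 infected
Step 4: +2 new -> 26 infected
Step 5: +0 new -> 26 infected

Answer: 5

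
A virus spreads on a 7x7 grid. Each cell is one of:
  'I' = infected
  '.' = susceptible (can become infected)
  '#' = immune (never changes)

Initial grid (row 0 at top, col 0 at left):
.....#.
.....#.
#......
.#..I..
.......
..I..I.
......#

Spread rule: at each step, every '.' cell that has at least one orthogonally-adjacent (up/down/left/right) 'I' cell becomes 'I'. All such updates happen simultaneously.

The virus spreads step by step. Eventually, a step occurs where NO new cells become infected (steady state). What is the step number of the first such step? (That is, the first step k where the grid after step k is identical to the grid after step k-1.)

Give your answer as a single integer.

Step 0 (initial): 3 infected
Step 1: +12 new -> 15 infected
Step 2: +12 new -> 27 infected
Step 3: +6 new -> 33 infected
Step 4: +5 new -> 38 infected
Step 5: +3 new -> 41 infected
Step 6: +2 new -> 43 infected
Step 7: +1 new -> 44 infected
Step 8: +0 new -> 44 infected

Answer: 8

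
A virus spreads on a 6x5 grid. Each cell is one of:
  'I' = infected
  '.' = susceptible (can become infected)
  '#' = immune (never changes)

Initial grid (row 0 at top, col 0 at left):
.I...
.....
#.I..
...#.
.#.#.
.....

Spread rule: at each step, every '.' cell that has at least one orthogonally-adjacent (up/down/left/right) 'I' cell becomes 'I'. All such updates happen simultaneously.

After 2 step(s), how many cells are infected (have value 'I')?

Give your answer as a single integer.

Step 0 (initial): 2 infected
Step 1: +7 new -> 9 infected
Step 2: +6 new -> 15 infected

Answer: 15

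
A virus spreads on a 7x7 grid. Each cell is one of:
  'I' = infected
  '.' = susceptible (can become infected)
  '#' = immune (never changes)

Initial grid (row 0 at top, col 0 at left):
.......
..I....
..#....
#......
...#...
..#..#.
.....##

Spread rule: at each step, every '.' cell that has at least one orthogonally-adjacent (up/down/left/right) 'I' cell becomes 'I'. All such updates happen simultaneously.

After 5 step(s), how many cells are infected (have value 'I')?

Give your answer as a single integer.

Answer: 30

Derivation:
Step 0 (initial): 1 infected
Step 1: +3 new -> 4 infected
Step 2: +6 new -> 10 infected
Step 3: +7 new -> 17 infected
Step 4: +6 new -> 23 infected
Step 5: +7 new -> 30 infected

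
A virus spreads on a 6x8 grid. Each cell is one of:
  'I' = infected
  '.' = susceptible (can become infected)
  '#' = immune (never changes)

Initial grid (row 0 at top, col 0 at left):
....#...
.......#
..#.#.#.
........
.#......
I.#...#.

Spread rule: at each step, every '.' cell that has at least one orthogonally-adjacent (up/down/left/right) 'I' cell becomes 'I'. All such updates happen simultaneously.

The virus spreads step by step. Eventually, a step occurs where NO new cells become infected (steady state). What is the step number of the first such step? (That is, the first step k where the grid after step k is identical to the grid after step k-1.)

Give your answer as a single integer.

Answer: 13

Derivation:
Step 0 (initial): 1 infected
Step 1: +2 new -> 3 infected
Step 2: +1 new -> 4 infected
Step 3: +2 new -> 6 infected
Step 4: +3 new -> 9 infected
Step 5: +4 new -> 13 infected
Step 6: +5 new -> 18 infected
Step 7: +5 new -> 23 infected
Step 8: +6 new -> 29 infected
Step 9: +4 new -> 33 infected
Step 10: +4 new -> 37 infected
Step 11: +2 new -> 39 infected
Step 12: +1 new -> 40 infected
Step 13: +0 new -> 40 infected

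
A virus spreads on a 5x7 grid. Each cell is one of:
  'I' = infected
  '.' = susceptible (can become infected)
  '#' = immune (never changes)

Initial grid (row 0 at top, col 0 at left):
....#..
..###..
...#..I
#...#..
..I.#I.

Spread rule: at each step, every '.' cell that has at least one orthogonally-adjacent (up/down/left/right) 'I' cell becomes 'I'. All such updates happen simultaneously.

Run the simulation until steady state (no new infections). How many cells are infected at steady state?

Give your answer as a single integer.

Step 0 (initial): 3 infected
Step 1: +8 new -> 11 infected
Step 2: +7 new -> 18 infected
Step 3: +2 new -> 20 infected
Step 4: +2 new -> 22 infected
Step 5: +2 new -> 24 infected
Step 6: +2 new -> 26 infected
Step 7: +1 new -> 27 infected
Step 8: +0 new -> 27 infected

Answer: 27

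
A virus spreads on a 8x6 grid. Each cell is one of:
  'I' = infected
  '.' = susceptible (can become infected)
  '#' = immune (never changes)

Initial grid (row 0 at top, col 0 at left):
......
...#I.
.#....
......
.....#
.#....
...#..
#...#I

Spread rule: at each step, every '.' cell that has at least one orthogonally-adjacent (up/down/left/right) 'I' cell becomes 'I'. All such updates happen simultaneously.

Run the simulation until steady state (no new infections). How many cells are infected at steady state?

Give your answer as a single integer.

Answer: 41

Derivation:
Step 0 (initial): 2 infected
Step 1: +4 new -> 6 infected
Step 2: +7 new -> 13 infected
Step 3: +6 new -> 19 infected
Step 4: +5 new -> 24 infected
Step 5: +5 new -> 29 infected
Step 6: +4 new -> 33 infected
Step 7: +4 new -> 37 infected
Step 8: +4 new -> 41 infected
Step 9: +0 new -> 41 infected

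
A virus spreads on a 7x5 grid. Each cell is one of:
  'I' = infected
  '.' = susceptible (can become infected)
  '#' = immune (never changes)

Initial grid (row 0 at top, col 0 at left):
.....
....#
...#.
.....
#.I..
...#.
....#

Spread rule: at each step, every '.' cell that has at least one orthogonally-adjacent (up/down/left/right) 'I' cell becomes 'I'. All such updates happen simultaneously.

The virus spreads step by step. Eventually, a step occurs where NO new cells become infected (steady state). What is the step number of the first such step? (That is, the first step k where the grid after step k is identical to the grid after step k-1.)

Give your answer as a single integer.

Step 0 (initial): 1 infected
Step 1: +4 new -> 5 infected
Step 2: +6 new -> 11 infected
Step 3: +8 new -> 19 infected
Step 4: +6 new -> 25 infected
Step 5: +3 new -> 28 infected
Step 6: +2 new -> 30 infected
Step 7: +0 new -> 30 infected

Answer: 7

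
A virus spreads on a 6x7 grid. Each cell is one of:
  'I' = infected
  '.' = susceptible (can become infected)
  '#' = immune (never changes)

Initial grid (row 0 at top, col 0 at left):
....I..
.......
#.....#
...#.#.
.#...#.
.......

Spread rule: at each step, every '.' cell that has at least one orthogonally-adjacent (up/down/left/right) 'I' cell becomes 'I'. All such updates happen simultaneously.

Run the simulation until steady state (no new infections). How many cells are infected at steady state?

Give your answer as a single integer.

Answer: 36

Derivation:
Step 0 (initial): 1 infected
Step 1: +3 new -> 4 infected
Step 2: +5 new -> 9 infected
Step 3: +6 new -> 15 infected
Step 4: +4 new -> 19 infected
Step 5: +5 new -> 24 infected
Step 6: +4 new -> 28 infected
Step 7: +3 new -> 31 infected
Step 8: +3 new -> 34 infected
Step 9: +2 new -> 36 infected
Step 10: +0 new -> 36 infected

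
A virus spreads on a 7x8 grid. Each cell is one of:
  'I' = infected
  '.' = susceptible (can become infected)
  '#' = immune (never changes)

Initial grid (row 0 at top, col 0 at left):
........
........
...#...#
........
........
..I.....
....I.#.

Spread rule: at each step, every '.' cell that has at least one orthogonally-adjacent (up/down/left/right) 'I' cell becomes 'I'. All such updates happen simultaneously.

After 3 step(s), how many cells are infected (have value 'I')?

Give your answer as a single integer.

Answer: 24

Derivation:
Step 0 (initial): 2 infected
Step 1: +7 new -> 9 infected
Step 2: +7 new -> 16 infected
Step 3: +8 new -> 24 infected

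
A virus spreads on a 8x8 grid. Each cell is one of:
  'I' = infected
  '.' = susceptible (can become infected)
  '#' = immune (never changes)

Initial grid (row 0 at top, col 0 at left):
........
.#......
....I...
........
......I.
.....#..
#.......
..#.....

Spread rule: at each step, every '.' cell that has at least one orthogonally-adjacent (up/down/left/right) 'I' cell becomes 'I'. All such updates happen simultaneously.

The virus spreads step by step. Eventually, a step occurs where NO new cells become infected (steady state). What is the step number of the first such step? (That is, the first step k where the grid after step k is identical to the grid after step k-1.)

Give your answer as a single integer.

Answer: 10

Derivation:
Step 0 (initial): 2 infected
Step 1: +8 new -> 10 infected
Step 2: +11 new -> 21 infected
Step 3: +12 new -> 33 infected
Step 4: +10 new -> 43 infected
Step 5: +8 new -> 51 infected
Step 6: +5 new -> 56 infected
Step 7: +2 new -> 58 infected
Step 8: +1 new -> 59 infected
Step 9: +1 new -> 60 infected
Step 10: +0 new -> 60 infected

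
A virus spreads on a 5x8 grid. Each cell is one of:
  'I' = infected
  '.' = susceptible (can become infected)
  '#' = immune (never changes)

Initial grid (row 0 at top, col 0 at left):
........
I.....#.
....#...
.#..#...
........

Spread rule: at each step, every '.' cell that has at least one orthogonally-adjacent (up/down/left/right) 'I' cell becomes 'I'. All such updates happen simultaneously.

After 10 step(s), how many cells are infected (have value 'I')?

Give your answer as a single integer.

Answer: 36

Derivation:
Step 0 (initial): 1 infected
Step 1: +3 new -> 4 infected
Step 2: +4 new -> 8 infected
Step 3: +4 new -> 12 infected
Step 4: +5 new -> 17 infected
Step 5: +4 new -> 21 infected
Step 6: +3 new -> 24 infected
Step 7: +4 new -> 28 infected
Step 8: +4 new -> 32 infected
Step 9: +3 new -> 35 infected
Step 10: +1 new -> 36 infected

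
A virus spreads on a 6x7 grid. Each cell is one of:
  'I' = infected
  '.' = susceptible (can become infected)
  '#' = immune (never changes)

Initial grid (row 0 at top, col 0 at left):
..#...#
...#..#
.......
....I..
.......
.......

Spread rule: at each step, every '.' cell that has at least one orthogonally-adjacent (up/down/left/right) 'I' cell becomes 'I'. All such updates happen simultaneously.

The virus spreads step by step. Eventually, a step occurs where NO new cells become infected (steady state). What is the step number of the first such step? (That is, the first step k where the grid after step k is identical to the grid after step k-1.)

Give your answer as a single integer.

Answer: 8

Derivation:
Step 0 (initial): 1 infected
Step 1: +4 new -> 5 infected
Step 2: +8 new -> 13 infected
Step 3: +9 new -> 22 infected
Step 4: +8 new -> 30 infected
Step 5: +4 new -> 34 infected
Step 6: +3 new -> 37 infected
Step 7: +1 new -> 38 infected
Step 8: +0 new -> 38 infected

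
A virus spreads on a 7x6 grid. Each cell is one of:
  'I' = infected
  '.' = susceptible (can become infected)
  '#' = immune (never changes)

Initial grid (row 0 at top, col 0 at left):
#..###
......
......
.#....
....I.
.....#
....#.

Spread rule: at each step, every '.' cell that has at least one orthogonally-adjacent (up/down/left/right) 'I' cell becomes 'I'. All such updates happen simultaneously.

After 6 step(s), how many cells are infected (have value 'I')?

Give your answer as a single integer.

Step 0 (initial): 1 infected
Step 1: +4 new -> 5 infected
Step 2: +5 new -> 10 infected
Step 3: +7 new -> 17 infected
Step 4: +6 new -> 23 infected
Step 5: +5 new -> 28 infected
Step 6: +4 new -> 32 infected

Answer: 32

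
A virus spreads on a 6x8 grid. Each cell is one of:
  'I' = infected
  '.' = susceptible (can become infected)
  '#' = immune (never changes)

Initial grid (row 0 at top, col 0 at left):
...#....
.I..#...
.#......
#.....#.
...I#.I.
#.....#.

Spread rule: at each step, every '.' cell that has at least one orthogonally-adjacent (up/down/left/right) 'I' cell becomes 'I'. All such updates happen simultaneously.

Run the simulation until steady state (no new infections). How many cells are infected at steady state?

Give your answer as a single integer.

Step 0 (initial): 3 infected
Step 1: +8 new -> 11 infected
Step 2: +15 new -> 26 infected
Step 3: +6 new -> 32 infected
Step 4: +3 new -> 35 infected
Step 5: +3 new -> 38 infected
Step 6: +2 new -> 40 infected
Step 7: +0 new -> 40 infected

Answer: 40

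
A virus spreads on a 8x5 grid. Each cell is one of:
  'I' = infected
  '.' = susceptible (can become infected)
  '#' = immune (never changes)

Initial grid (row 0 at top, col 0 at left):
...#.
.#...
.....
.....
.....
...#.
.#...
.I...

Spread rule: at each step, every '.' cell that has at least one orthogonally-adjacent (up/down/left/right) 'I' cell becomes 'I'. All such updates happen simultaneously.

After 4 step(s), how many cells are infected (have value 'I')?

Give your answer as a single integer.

Answer: 14

Derivation:
Step 0 (initial): 1 infected
Step 1: +2 new -> 3 infected
Step 2: +3 new -> 6 infected
Step 3: +4 new -> 10 infected
Step 4: +4 new -> 14 infected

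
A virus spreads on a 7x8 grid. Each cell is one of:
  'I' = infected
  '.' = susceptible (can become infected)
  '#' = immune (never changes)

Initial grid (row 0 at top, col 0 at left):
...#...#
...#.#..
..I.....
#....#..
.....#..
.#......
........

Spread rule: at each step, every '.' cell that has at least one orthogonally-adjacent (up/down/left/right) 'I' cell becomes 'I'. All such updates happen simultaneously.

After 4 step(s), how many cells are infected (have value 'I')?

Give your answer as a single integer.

Answer: 27

Derivation:
Step 0 (initial): 1 infected
Step 1: +4 new -> 5 infected
Step 2: +7 new -> 12 infected
Step 3: +8 new -> 20 infected
Step 4: +7 new -> 27 infected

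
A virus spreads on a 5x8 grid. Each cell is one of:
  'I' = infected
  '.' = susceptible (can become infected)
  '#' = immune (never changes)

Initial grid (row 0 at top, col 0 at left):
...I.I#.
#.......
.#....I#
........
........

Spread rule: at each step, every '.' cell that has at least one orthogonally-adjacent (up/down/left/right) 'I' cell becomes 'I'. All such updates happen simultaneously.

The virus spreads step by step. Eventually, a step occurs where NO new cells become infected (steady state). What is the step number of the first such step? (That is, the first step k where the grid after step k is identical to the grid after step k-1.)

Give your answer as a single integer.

Answer: 8

Derivation:
Step 0 (initial): 3 infected
Step 1: +7 new -> 10 infected
Step 2: +9 new -> 19 infected
Step 3: +8 new -> 27 infected
Step 4: +3 new -> 30 infected
Step 5: +2 new -> 32 infected
Step 6: +2 new -> 34 infected
Step 7: +2 new -> 36 infected
Step 8: +0 new -> 36 infected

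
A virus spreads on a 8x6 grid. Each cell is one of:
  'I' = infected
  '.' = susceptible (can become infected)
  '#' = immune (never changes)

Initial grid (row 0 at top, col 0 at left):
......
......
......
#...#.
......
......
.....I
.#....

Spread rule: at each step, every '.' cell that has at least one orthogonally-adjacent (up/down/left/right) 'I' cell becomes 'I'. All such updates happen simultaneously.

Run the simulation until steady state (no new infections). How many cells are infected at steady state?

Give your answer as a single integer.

Step 0 (initial): 1 infected
Step 1: +3 new -> 4 infected
Step 2: +4 new -> 8 infected
Step 3: +5 new -> 13 infected
Step 4: +5 new -> 18 infected
Step 5: +6 new -> 24 infected
Step 6: +7 new -> 31 infected
Step 7: +5 new -> 36 infected
Step 8: +3 new -> 39 infected
Step 9: +3 new -> 42 infected
Step 10: +2 new -> 44 infected
Step 11: +1 new -> 45 infected
Step 12: +0 new -> 45 infected

Answer: 45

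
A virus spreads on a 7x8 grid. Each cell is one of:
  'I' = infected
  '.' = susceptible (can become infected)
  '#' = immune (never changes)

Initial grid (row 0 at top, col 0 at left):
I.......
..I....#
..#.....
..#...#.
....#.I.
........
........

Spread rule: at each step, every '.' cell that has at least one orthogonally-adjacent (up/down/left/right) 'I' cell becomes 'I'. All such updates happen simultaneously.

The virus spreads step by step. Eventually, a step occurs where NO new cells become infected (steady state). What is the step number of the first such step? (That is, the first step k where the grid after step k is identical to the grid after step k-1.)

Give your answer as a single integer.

Answer: 7

Derivation:
Step 0 (initial): 3 infected
Step 1: +8 new -> 11 infected
Step 2: +10 new -> 21 infected
Step 3: +12 new -> 33 infected
Step 4: +8 new -> 41 infected
Step 5: +6 new -> 47 infected
Step 6: +4 new -> 51 infected
Step 7: +0 new -> 51 infected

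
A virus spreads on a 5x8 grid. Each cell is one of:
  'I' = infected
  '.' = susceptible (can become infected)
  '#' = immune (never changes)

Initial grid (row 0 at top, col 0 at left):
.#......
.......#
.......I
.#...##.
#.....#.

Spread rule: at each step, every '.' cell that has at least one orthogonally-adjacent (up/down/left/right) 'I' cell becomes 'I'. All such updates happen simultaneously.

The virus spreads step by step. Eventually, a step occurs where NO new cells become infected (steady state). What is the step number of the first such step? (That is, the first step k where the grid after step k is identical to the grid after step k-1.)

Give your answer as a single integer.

Answer: 10

Derivation:
Step 0 (initial): 1 infected
Step 1: +2 new -> 3 infected
Step 2: +3 new -> 6 infected
Step 3: +3 new -> 9 infected
Step 4: +5 new -> 14 infected
Step 5: +5 new -> 19 infected
Step 6: +6 new -> 25 infected
Step 7: +4 new -> 29 infected
Step 8: +3 new -> 32 infected
Step 9: +1 new -> 33 infected
Step 10: +0 new -> 33 infected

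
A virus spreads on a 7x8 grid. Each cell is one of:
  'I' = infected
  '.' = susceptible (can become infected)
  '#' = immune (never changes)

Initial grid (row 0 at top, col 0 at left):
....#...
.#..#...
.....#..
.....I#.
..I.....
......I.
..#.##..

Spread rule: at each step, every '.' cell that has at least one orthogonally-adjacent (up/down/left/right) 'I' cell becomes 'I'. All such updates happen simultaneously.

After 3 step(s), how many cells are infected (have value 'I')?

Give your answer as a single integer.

Answer: 32

Derivation:
Step 0 (initial): 3 infected
Step 1: +10 new -> 13 infected
Step 2: +11 new -> 24 infected
Step 3: +8 new -> 32 infected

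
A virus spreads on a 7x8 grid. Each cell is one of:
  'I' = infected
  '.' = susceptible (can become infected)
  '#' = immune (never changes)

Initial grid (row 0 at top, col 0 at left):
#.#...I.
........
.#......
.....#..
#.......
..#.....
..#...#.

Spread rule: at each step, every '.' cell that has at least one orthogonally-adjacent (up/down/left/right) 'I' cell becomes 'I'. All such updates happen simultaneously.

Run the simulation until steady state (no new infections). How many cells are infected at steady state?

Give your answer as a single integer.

Answer: 48

Derivation:
Step 0 (initial): 1 infected
Step 1: +3 new -> 4 infected
Step 2: +4 new -> 8 infected
Step 3: +5 new -> 13 infected
Step 4: +4 new -> 17 infected
Step 5: +6 new -> 23 infected
Step 6: +6 new -> 29 infected
Step 7: +7 new -> 36 infected
Step 8: +5 new -> 41 infected
Step 9: +3 new -> 44 infected
Step 10: +1 new -> 45 infected
Step 11: +2 new -> 47 infected
Step 12: +1 new -> 48 infected
Step 13: +0 new -> 48 infected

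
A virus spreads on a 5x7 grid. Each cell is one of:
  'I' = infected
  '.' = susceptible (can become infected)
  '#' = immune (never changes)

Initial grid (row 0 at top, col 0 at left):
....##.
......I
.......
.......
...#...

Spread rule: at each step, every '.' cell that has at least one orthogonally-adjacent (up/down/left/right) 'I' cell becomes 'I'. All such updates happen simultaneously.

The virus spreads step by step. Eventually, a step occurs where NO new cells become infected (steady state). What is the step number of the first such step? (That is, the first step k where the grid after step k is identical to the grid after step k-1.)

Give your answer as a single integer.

Step 0 (initial): 1 infected
Step 1: +3 new -> 4 infected
Step 2: +3 new -> 7 infected
Step 3: +4 new -> 11 infected
Step 4: +5 new -> 16 infected
Step 5: +5 new -> 21 infected
Step 6: +4 new -> 25 infected
Step 7: +4 new -> 29 infected
Step 8: +2 new -> 31 infected
Step 9: +1 new -> 32 infected
Step 10: +0 new -> 32 infected

Answer: 10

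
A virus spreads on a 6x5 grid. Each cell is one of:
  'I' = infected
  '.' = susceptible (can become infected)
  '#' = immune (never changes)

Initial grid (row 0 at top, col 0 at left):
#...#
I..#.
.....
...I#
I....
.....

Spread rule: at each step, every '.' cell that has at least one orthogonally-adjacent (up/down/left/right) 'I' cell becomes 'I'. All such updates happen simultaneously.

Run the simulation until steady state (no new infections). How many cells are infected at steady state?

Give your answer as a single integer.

Step 0 (initial): 3 infected
Step 1: +8 new -> 11 infected
Step 2: +10 new -> 21 infected
Step 3: +4 new -> 25 infected
Step 4: +1 new -> 26 infected
Step 5: +0 new -> 26 infected

Answer: 26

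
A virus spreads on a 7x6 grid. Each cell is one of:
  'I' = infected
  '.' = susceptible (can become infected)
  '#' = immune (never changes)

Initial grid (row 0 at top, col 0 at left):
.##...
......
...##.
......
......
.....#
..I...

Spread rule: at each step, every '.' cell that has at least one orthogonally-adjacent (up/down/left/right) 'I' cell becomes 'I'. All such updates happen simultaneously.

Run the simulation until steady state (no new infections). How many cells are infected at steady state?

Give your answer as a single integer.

Answer: 37

Derivation:
Step 0 (initial): 1 infected
Step 1: +3 new -> 4 infected
Step 2: +5 new -> 9 infected
Step 3: +6 new -> 15 infected
Step 4: +5 new -> 20 infected
Step 5: +5 new -> 25 infected
Step 6: +4 new -> 29 infected
Step 7: +4 new -> 33 infected
Step 8: +3 new -> 36 infected
Step 9: +1 new -> 37 infected
Step 10: +0 new -> 37 infected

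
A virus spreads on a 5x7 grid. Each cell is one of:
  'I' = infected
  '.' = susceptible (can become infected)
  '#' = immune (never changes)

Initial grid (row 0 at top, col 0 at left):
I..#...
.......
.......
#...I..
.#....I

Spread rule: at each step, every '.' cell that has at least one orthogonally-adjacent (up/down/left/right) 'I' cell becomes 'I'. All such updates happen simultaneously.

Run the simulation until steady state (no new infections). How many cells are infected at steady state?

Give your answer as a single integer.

Step 0 (initial): 3 infected
Step 1: +8 new -> 11 infected
Step 2: +9 new -> 20 infected
Step 3: +9 new -> 29 infected
Step 4: +2 new -> 31 infected
Step 5: +0 new -> 31 infected

Answer: 31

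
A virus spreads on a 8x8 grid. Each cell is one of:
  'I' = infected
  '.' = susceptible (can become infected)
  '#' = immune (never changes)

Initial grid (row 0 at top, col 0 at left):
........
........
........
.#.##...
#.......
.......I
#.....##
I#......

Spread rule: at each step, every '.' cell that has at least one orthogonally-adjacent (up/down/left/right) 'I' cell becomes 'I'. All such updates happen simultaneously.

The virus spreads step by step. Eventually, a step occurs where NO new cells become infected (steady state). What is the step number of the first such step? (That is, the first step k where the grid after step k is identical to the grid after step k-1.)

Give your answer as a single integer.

Step 0 (initial): 2 infected
Step 1: +2 new -> 4 infected
Step 2: +3 new -> 7 infected
Step 3: +5 new -> 12 infected
Step 4: +7 new -> 19 infected
Step 5: +8 new -> 27 infected
Step 6: +8 new -> 35 infected
Step 7: +8 new -> 43 infected
Step 8: +3 new -> 46 infected
Step 9: +3 new -> 49 infected
Step 10: +3 new -> 52 infected
Step 11: +3 new -> 55 infected
Step 12: +1 new -> 56 infected
Step 13: +0 new -> 56 infected

Answer: 13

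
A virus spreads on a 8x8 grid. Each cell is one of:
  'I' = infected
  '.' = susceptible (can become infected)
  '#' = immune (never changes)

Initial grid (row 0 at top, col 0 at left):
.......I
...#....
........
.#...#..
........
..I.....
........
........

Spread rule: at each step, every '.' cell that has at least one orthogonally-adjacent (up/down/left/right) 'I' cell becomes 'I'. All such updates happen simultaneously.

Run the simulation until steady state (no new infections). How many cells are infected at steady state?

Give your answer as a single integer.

Step 0 (initial): 2 infected
Step 1: +6 new -> 8 infected
Step 2: +11 new -> 19 infected
Step 3: +13 new -> 32 infected
Step 4: +15 new -> 47 infected
Step 5: +8 new -> 55 infected
Step 6: +4 new -> 59 infected
Step 7: +2 new -> 61 infected
Step 8: +0 new -> 61 infected

Answer: 61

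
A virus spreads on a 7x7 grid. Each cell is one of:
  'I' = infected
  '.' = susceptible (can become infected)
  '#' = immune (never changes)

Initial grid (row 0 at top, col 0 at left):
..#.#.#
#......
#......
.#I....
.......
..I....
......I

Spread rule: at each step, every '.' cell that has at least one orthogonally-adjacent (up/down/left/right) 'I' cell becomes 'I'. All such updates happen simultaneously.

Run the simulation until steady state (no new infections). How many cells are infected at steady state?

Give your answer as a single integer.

Answer: 43

Derivation:
Step 0 (initial): 3 infected
Step 1: +8 new -> 11 infected
Step 2: +13 new -> 24 infected
Step 3: +9 new -> 33 infected
Step 4: +6 new -> 39 infected
Step 5: +3 new -> 42 infected
Step 6: +1 new -> 43 infected
Step 7: +0 new -> 43 infected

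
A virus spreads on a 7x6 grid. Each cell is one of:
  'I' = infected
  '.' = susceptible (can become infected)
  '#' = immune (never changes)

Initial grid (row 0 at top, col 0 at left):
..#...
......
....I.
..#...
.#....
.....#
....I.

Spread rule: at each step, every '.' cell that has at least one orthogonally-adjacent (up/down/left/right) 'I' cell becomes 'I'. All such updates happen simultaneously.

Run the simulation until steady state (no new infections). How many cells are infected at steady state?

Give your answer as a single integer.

Step 0 (initial): 2 infected
Step 1: +7 new -> 9 infected
Step 2: +9 new -> 18 infected
Step 3: +8 new -> 26 infected
Step 4: +6 new -> 32 infected
Step 5: +4 new -> 36 infected
Step 6: +2 new -> 38 infected
Step 7: +0 new -> 38 infected

Answer: 38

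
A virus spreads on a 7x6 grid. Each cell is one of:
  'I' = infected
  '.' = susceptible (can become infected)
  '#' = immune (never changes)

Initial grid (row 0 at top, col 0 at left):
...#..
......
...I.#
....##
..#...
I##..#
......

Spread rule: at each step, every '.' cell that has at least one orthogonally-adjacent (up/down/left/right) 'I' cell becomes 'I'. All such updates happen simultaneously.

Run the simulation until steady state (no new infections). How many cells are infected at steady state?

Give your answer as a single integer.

Answer: 34

Derivation:
Step 0 (initial): 2 infected
Step 1: +6 new -> 8 infected
Step 2: +8 new -> 16 infected
Step 3: +9 new -> 25 infected
Step 4: +6 new -> 31 infected
Step 5: +2 new -> 33 infected
Step 6: +1 new -> 34 infected
Step 7: +0 new -> 34 infected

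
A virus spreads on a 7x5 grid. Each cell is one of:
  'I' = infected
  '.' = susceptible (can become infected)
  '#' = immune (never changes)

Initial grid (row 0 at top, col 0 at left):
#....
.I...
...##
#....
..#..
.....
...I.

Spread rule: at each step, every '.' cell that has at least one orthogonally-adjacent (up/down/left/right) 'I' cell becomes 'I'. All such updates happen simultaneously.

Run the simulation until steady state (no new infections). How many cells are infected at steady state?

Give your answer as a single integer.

Answer: 30

Derivation:
Step 0 (initial): 2 infected
Step 1: +7 new -> 9 infected
Step 2: +9 new -> 18 infected
Step 3: +8 new -> 26 infected
Step 4: +4 new -> 30 infected
Step 5: +0 new -> 30 infected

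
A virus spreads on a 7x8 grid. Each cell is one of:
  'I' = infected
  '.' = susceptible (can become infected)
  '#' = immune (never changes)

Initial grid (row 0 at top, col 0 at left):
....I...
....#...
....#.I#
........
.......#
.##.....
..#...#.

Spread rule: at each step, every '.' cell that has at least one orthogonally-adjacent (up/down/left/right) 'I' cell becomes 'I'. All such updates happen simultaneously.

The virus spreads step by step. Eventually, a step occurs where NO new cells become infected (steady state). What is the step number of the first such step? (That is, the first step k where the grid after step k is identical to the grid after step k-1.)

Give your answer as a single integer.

Answer: 12

Derivation:
Step 0 (initial): 2 infected
Step 1: +5 new -> 7 infected
Step 2: +8 new -> 15 infected
Step 3: +7 new -> 22 infected
Step 4: +7 new -> 29 infected
Step 5: +7 new -> 36 infected
Step 6: +5 new -> 41 infected
Step 7: +3 new -> 44 infected
Step 8: +1 new -> 45 infected
Step 9: +1 new -> 46 infected
Step 10: +1 new -> 47 infected
Step 11: +1 new -> 48 infected
Step 12: +0 new -> 48 infected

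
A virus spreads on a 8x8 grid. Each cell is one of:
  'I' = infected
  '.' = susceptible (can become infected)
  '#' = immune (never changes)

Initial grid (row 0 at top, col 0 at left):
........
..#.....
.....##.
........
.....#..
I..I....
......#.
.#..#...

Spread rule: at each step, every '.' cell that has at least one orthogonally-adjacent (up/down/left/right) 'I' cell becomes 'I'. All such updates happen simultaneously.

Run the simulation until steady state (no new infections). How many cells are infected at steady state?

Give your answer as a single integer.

Answer: 57

Derivation:
Step 0 (initial): 2 infected
Step 1: +7 new -> 9 infected
Step 2: +11 new -> 20 infected
Step 3: +8 new -> 28 infected
Step 4: +9 new -> 37 infected
Step 5: +8 new -> 45 infected
Step 6: +6 new -> 51 infected
Step 7: +3 new -> 54 infected
Step 8: +2 new -> 56 infected
Step 9: +1 new -> 57 infected
Step 10: +0 new -> 57 infected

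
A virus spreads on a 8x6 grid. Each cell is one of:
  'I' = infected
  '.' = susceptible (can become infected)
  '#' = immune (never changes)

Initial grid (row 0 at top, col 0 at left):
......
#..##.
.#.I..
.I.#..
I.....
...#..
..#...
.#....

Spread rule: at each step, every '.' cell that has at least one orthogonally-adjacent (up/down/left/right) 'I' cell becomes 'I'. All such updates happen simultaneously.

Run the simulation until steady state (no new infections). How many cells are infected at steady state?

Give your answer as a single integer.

Answer: 40

Derivation:
Step 0 (initial): 3 infected
Step 1: +6 new -> 9 infected
Step 2: +7 new -> 16 infected
Step 3: +9 new -> 25 infected
Step 4: +5 new -> 30 infected
Step 5: +4 new -> 34 infected
Step 6: +3 new -> 37 infected
Step 7: +2 new -> 39 infected
Step 8: +1 new -> 40 infected
Step 9: +0 new -> 40 infected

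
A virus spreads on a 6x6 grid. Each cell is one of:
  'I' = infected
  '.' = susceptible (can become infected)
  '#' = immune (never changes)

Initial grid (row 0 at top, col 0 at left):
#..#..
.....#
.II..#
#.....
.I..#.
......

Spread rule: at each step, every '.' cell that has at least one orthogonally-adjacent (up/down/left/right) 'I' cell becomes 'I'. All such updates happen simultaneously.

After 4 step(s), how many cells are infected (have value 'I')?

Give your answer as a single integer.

Step 0 (initial): 3 infected
Step 1: +9 new -> 12 infected
Step 2: +9 new -> 21 infected
Step 3: +3 new -> 24 infected
Step 4: +3 new -> 27 infected

Answer: 27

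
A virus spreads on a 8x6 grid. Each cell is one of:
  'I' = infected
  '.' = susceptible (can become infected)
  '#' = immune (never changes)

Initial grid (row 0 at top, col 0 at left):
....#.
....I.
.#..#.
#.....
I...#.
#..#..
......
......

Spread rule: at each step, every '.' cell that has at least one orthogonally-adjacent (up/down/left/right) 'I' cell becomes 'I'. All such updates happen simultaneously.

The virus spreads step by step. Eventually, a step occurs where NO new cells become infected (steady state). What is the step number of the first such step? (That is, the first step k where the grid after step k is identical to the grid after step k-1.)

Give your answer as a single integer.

Answer: 8

Derivation:
Step 0 (initial): 2 infected
Step 1: +3 new -> 5 infected
Step 2: +8 new -> 13 infected
Step 3: +9 new -> 22 infected
Step 4: +7 new -> 29 infected
Step 5: +6 new -> 35 infected
Step 6: +4 new -> 39 infected
Step 7: +2 new -> 41 infected
Step 8: +0 new -> 41 infected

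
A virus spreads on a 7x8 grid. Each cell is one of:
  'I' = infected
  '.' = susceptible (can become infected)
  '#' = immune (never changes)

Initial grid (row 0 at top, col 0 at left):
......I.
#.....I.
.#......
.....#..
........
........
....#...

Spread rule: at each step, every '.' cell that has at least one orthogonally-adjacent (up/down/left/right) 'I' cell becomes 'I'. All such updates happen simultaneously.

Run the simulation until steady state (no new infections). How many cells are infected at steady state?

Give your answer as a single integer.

Answer: 52

Derivation:
Step 0 (initial): 2 infected
Step 1: +5 new -> 7 infected
Step 2: +5 new -> 12 infected
Step 3: +5 new -> 17 infected
Step 4: +7 new -> 24 infected
Step 5: +8 new -> 32 infected
Step 6: +6 new -> 38 infected
Step 7: +3 new -> 41 infected
Step 8: +4 new -> 45 infected
Step 9: +4 new -> 49 infected
Step 10: +2 new -> 51 infected
Step 11: +1 new -> 52 infected
Step 12: +0 new -> 52 infected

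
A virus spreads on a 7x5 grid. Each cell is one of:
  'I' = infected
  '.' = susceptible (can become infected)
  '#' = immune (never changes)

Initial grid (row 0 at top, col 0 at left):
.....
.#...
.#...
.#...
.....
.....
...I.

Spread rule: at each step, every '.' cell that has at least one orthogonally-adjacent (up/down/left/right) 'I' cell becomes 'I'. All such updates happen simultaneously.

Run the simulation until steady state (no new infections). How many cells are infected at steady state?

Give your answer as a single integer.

Step 0 (initial): 1 infected
Step 1: +3 new -> 4 infected
Step 2: +4 new -> 8 infected
Step 3: +5 new -> 13 infected
Step 4: +5 new -> 18 infected
Step 5: +4 new -> 22 infected
Step 6: +4 new -> 26 infected
Step 7: +3 new -> 29 infected
Step 8: +2 new -> 31 infected
Step 9: +1 new -> 32 infected
Step 10: +0 new -> 32 infected

Answer: 32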